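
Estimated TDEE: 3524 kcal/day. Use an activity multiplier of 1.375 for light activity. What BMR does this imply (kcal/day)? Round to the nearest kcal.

2563 kcal/day

BMR = TEE ÷ activity factor = 3524 ÷ 1.375 = 2562.9091 kcal/day.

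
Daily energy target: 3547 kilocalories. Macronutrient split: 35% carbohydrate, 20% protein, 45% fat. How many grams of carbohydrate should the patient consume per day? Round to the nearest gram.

Carbohydrate energy = 35% × 3547 = 1241.45 kcal.
At 4 kcal/g: 1241.45 ÷ 4 = 310.3625 g.

310 g/day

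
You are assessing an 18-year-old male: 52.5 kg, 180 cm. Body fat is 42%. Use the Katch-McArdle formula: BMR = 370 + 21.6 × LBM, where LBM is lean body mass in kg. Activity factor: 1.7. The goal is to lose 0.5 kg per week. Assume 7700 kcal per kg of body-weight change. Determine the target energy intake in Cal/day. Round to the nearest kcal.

1197 Cal/day

LBM = 52.5 × (1 − 0.42) = 30.45 kg. Katch-McArdle: BMR = 370 + 21.6 × 30.45 = 1027.72 kcal/day.
TEE = 1027.72 × 1.7 = 1747.124 kcal/day.
Required daily deficit = 0.5 × 7700 ÷ 7 = 550 kcal/day.
Target intake = 1747.124 − 550 = 1197.124 kcal/day.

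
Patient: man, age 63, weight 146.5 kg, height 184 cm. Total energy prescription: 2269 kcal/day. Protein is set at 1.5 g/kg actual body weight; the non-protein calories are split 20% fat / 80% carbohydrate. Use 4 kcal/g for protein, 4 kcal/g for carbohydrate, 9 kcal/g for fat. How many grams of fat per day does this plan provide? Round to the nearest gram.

31 g/day

Protein = 1.5 × 146.5 = 219.75 g → 219.75 × 4 = 879 kcal.
Non-protein calories = 2269 − 879 = 1390 kcal.
Fat: 20% × 1390 = 278 kcal; carbohydrate: 1112 kcal.
Fat: 278 kcal ÷ 9 kcal/g = 30.8889 g.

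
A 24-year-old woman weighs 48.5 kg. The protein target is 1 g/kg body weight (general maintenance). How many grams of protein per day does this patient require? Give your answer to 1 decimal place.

Protein = 1 g/kg × 48.5 kg = 48.5 g/day.

48.5 g/day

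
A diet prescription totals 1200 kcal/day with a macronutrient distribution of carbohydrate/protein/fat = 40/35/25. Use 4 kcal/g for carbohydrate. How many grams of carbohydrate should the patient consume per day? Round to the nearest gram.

120 g/day

Carbohydrate energy = 40% × 1200 = 480 kcal.
At 4 kcal/g: 480 ÷ 4 = 120 g.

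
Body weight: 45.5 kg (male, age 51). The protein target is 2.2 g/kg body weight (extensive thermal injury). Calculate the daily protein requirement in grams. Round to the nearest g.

100 g/day

Protein = 2.2 g/kg × 45.5 kg = 100.1 g/day.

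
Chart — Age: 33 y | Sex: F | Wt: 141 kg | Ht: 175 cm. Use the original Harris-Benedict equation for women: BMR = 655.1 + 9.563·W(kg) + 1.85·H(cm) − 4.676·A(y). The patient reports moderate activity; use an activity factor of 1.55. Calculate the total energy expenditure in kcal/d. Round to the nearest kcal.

Harris-Benedict: BMR = 655.1 + 9.563(141) + 1.85(175) − 4.676(33) = 2172.925 kcal/day.
TEE = BMR × activity factor = 2172.925 × 1.55 = 3368.0338 kcal/day.

3368 kcal/d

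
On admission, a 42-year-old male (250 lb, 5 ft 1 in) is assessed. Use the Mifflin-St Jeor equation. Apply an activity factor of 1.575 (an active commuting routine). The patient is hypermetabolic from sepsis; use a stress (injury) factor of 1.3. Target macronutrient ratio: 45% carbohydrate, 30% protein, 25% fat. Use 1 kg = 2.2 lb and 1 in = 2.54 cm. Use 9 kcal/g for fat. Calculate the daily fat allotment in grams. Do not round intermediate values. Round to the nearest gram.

108 g/day

Convert to metric: weight = 250 ÷ 2.2 = 113.6364 kg; height = (5×12 + 1) × 2.54 = 61 × 2.54 = 154.94 cm.
Mifflin-St Jeor (male): BMR = 10(113.6364) + 6.25(154.94) − 5(42) + 5 = 1136.3636 + 968.375 − 210 + 5 = 1899.7386 kcal/day.
TEE = 1899.7386 × 1.575 = 2992.0884 kcal/day.
With stress factor 1.3: 2992.0884 × 1.3 = 3889.7149 kcal/day.
Fat energy = 25% × 3889.7149 = 972.4287 kcal.
Fat = 972.4287 ÷ 9 kcal/g = 108.0476 g.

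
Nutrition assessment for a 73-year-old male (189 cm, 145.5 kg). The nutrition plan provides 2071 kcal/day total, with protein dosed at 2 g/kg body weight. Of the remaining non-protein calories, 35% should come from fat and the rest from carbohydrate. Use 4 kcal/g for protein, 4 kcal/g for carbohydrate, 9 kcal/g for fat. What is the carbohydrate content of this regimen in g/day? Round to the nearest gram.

147 g/day

Protein = 2 × 145.5 = 291 g → 291 × 4 = 1164 kcal.
Non-protein calories = 2071 − 1164 = 907 kcal.
Fat: 35% × 907 = 317.45 kcal; carbohydrate: 589.55 kcal.
Carbohydrate: 589.55 kcal ÷ 4 kcal/g = 147.3875 g.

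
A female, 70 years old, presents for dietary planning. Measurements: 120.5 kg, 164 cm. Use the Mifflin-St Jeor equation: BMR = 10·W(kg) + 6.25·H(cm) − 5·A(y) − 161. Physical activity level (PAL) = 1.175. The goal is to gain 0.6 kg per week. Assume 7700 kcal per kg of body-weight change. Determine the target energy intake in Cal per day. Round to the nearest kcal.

2680 Cal per day

Mifflin-St Jeor (female): BMR = 10(120.5) + 6.25(164) − 5(70) − 161 = 1205 + 1025 − 350 − 161 = 1719 kcal/day.
TEE = 1719 × 1.175 = 2019.825 kcal/day.
Required daily surplus = 0.6 × 7700 ÷ 7 = 660 kcal/day.
Target intake = 2019.825 + 660 = 2679.825 kcal/day.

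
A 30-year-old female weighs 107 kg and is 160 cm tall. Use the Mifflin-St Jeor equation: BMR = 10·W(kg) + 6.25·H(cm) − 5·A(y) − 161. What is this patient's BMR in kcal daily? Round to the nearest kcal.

Mifflin-St Jeor (female): BMR = 10(107) + 6.25(160) − 5(30) − 161 = 1070 + 1000 − 150 − 161 = 1759 kcal/day.

1759 kcal daily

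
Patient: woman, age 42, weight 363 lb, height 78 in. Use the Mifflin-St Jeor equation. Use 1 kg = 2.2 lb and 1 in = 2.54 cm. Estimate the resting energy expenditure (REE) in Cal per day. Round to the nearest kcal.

2517 Cal per day

Convert to metric: weight = 363 ÷ 2.2 = 165 kg; height = 78 × 2.54 = 198.12 cm.
Mifflin-St Jeor (female): BMR = 10(165) + 6.25(198.12) − 5(42) − 161 = 1650 + 1238.25 − 210 − 161 = 2517.25 kcal/day.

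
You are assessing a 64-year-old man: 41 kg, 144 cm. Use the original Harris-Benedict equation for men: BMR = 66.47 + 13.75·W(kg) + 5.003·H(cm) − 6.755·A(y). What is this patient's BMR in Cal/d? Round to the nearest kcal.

918 Cal/d

Harris-Benedict: BMR = 66.47 + 13.75(41) + 5.003(144) − 6.755(64) = 918.332 kcal/day.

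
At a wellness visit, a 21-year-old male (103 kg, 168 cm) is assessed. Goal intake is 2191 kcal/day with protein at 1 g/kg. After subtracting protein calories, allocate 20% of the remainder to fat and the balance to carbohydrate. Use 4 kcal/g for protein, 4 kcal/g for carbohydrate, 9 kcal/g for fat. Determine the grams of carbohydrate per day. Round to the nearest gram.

Protein = 1 × 103 = 103 g → 103 × 4 = 412 kcal.
Non-protein calories = 2191 − 412 = 1779 kcal.
Fat: 20% × 1779 = 355.8 kcal; carbohydrate: 1423.2 kcal.
Carbohydrate: 1423.2 kcal ÷ 4 kcal/g = 355.8 g.

356 g/day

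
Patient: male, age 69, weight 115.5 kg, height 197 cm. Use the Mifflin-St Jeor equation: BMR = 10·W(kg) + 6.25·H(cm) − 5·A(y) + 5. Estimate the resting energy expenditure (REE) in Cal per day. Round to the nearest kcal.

Mifflin-St Jeor (male): BMR = 10(115.5) + 6.25(197) − 5(69) + 5 = 1155 + 1231.25 − 345 + 5 = 2046.25 kcal/day.

2046 Cal per day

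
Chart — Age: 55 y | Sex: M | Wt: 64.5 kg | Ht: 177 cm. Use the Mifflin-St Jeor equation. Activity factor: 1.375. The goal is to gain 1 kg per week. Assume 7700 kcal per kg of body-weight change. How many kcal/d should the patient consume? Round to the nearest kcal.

3137 kcal/d

Mifflin-St Jeor (male): BMR = 10(64.5) + 6.25(177) − 5(55) + 5 = 645 + 1106.25 − 275 + 5 = 1481.25 kcal/day.
TEE = 1481.25 × 1.375 = 2036.7188 kcal/day.
Required daily surplus = 1 × 7700 ÷ 7 = 1100 kcal/day.
Target intake = 2036.7188 + 1100 = 3136.7188 kcal/day.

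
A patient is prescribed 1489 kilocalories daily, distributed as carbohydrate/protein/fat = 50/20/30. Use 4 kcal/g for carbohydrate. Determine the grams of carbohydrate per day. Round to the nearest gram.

Carbohydrate energy = 50% × 1489 = 744.5 kcal.
At 4 kcal/g: 744.5 ÷ 4 = 186.125 g.

186 g/day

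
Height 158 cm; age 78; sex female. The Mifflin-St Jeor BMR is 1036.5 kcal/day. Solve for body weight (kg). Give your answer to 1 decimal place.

60.0 kg

1036.5 = 10·W + 6.25(158) − 5(78) − 161
10·W = 1036.5 − 436.5 = 600, so W = 60 kg.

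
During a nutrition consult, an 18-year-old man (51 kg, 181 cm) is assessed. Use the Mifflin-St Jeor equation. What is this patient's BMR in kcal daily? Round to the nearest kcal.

1556 kcal daily

Mifflin-St Jeor (male): BMR = 10(51) + 6.25(181) − 5(18) + 5 = 510 + 1131.25 − 90 + 5 = 1556.25 kcal/day.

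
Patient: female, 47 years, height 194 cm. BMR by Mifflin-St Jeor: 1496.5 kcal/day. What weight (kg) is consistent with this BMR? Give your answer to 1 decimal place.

1496.5 = 10·W + 6.25(194) − 5(47) − 161
10·W = 1496.5 − 816.5 = 680, so W = 68 kg.

68.0 kg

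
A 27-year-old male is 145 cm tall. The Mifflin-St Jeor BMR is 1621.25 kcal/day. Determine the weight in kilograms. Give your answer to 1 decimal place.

1621.25 = 10·W + 6.25(145) − 5(27) + 5
10·W = 1621.25 − 776.25 = 845, so W = 84.5 kg.

84.5 kg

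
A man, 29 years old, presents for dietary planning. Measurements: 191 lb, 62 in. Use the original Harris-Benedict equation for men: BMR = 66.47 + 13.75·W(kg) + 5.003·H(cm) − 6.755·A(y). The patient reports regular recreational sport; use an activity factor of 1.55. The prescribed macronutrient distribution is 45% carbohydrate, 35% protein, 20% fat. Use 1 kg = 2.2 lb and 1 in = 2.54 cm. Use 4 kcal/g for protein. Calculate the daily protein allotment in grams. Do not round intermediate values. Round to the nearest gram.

251 g/day

Convert to metric: weight = 191 ÷ 2.2 = 86.8182 kg; height = 62 × 2.54 = 157.48 cm.
Harris-Benedict: BMR = 66.47 + 13.75(86.8182) + 5.003(157.48) − 6.755(29) = 1852.1974 kcal/day.
TEE = 1852.1974 × 1.55 = 2870.906 kcal/day.
Protein energy = 35% × 2870.906 = 1004.8171 kcal.
Protein = 1004.8171 ÷ 4 kcal/g = 251.2043 g.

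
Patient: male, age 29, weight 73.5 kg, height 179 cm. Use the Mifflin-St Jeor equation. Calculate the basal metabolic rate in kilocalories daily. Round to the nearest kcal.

1714 kilocalories daily

Mifflin-St Jeor (male): BMR = 10(73.5) + 6.25(179) − 5(29) + 5 = 735 + 1118.75 − 145 + 5 = 1713.75 kcal/day.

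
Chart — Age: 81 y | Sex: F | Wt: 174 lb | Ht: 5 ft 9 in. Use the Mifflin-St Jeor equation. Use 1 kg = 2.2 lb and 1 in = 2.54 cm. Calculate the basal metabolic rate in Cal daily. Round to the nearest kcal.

Convert to metric: weight = 174 ÷ 2.2 = 79.0909 kg; height = (5×12 + 9) × 2.54 = 69 × 2.54 = 175.26 cm.
Mifflin-St Jeor (female): BMR = 10(79.0909) + 6.25(175.26) − 5(81) − 161 = 790.9091 + 1095.375 − 405 − 161 = 1320.2841 kcal/day.

1320 Cal daily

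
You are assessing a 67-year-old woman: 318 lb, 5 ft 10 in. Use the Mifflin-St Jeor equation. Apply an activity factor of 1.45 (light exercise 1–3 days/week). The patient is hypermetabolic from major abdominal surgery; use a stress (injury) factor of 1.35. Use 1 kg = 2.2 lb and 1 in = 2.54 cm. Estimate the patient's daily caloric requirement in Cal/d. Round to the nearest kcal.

Convert to metric: weight = 318 ÷ 2.2 = 144.5455 kg; height = (5×12 + 10) × 2.54 = 70 × 2.54 = 177.8 cm.
Mifflin-St Jeor (female): BMR = 10(144.5455) + 6.25(177.8) − 5(67) − 161 = 1445.4545 + 1111.25 − 335 − 161 = 2060.7045 kcal/day.
TEE = BMR × activity factor = 2060.7045 × 1.45 = 2988.0216 kcal/day.
Apply stress factor: 2988.0216 × 1.35 = 4033.8291 kcal/day.

4034 Cal/d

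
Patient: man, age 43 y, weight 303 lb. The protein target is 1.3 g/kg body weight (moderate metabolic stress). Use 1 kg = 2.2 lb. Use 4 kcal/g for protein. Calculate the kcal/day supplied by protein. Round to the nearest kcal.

Weight in kg = 303 ÷ 2.2 = 137.7273 kg.
Protein = 1.3 g/kg × 137.7273 kg = 179.0455 g/day.
Protein energy = 179.0455 g × 4 kcal/g = 716.1818 kcal/day.

716 kcal/day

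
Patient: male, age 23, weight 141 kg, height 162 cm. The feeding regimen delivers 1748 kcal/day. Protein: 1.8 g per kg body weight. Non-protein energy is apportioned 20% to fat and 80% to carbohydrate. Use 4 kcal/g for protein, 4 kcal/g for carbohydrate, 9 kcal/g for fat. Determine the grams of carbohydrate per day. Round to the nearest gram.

147 g/day

Protein = 1.8 × 141 = 253.8 g → 253.8 × 4 = 1015.2 kcal.
Non-protein calories = 1748 − 1015.2 = 732.8 kcal.
Fat: 20% × 732.8 = 146.56 kcal; carbohydrate: 586.24 kcal.
Carbohydrate: 586.24 kcal ÷ 4 kcal/g = 146.56 g.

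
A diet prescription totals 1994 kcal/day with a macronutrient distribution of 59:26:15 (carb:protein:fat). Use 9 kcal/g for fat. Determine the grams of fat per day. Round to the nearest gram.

33 g/day

Fat energy = 15% × 1994 = 299.1 kcal.
At 9 kcal/g: 299.1 ÷ 9 = 33.2333 g.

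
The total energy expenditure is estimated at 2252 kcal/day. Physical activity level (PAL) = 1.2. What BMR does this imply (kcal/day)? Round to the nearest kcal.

BMR = TEE ÷ activity factor = 2252 ÷ 1.2 = 1876.6667 kcal/day.

1877 kcal/day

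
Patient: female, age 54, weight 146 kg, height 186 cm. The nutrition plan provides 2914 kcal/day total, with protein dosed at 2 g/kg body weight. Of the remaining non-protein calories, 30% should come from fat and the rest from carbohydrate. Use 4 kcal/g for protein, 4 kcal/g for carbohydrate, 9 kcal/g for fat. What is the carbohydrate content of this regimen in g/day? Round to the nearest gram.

306 g/day

Protein = 2 × 146 = 292 g → 292 × 4 = 1168 kcal.
Non-protein calories = 2914 − 1168 = 1746 kcal.
Fat: 30% × 1746 = 523.8 kcal; carbohydrate: 1222.2 kcal.
Carbohydrate: 1222.2 kcal ÷ 4 kcal/g = 305.55 g.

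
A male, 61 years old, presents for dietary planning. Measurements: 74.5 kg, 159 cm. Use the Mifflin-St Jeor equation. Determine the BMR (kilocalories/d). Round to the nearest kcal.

Mifflin-St Jeor (male): BMR = 10(74.5) + 6.25(159) − 5(61) + 5 = 745 + 993.75 − 305 + 5 = 1438.75 kcal/day.

1439 kilocalories/d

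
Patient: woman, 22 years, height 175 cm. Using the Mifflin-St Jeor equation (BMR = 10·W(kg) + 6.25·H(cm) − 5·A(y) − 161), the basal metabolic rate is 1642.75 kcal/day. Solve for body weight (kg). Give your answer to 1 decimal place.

1642.75 = 10·W + 6.25(175) − 5(22) − 161
10·W = 1642.75 − 822.75 = 820, so W = 82 kg.

82.0 kg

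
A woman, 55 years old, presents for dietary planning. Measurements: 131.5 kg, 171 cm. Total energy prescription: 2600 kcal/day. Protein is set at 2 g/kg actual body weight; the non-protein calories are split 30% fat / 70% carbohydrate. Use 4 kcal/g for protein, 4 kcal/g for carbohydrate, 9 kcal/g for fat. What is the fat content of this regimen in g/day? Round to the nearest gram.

52 g/day

Protein = 2 × 131.5 = 263 g → 263 × 4 = 1052 kcal.
Non-protein calories = 2600 − 1052 = 1548 kcal.
Fat: 30% × 1548 = 464.4 kcal; carbohydrate: 1083.6 kcal.
Fat: 464.4 kcal ÷ 9 kcal/g = 51.6 g.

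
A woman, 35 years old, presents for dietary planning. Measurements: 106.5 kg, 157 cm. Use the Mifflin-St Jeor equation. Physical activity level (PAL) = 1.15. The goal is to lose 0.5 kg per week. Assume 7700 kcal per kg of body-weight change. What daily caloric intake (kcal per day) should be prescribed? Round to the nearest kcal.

1417 kcal per day

Mifflin-St Jeor (female): BMR = 10(106.5) + 6.25(157) − 5(35) − 161 = 1065 + 981.25 − 175 − 161 = 1710.25 kcal/day.
TEE = 1710.25 × 1.15 = 1966.7875 kcal/day.
Required daily deficit = 0.5 × 7700 ÷ 7 = 550 kcal/day.
Target intake = 1966.7875 − 550 = 1416.7875 kcal/day.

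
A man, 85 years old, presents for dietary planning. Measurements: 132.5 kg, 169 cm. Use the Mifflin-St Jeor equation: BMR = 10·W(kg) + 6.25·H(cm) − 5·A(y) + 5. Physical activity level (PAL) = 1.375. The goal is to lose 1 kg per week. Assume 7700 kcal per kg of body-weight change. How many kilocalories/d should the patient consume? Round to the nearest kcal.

Mifflin-St Jeor (male): BMR = 10(132.5) + 6.25(169) − 5(85) + 5 = 1325 + 1056.25 − 425 + 5 = 1961.25 kcal/day.
TEE = 1961.25 × 1.375 = 2696.7188 kcal/day.
Required daily deficit = 1 × 7700 ÷ 7 = 1100 kcal/day.
Target intake = 2696.7188 − 1100 = 1596.7188 kcal/day.

1597 kilocalories/d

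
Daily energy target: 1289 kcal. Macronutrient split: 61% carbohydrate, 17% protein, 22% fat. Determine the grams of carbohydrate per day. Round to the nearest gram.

197 g/day

Carbohydrate energy = 61% × 1289 = 786.29 kcal.
At 4 kcal/g: 786.29 ÷ 4 = 196.5725 g.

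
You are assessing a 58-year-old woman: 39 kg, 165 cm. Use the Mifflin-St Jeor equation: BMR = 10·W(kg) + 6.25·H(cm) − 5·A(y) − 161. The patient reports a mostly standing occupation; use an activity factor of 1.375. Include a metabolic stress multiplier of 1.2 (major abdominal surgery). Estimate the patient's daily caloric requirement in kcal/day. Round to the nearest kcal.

Mifflin-St Jeor (female): BMR = 10(39) + 6.25(165) − 5(58) − 161 = 390 + 1031.25 − 290 − 161 = 970.25 kcal/day.
TEE = BMR × activity factor = 970.25 × 1.375 = 1334.0938 kcal/day.
Apply stress factor: 1334.0938 × 1.2 = 1600.9125 kcal/day.

1601 kcal/day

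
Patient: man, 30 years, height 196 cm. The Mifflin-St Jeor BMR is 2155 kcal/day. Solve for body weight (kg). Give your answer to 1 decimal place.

107.5 kg

2155 = 10·W + 6.25(196) − 5(30) + 5
10·W = 2155 − 1080 = 1075, so W = 107.5 kg.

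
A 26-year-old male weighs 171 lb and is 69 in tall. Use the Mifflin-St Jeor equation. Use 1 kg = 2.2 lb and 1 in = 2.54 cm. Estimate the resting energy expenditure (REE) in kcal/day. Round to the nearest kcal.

1748 kcal/day

Convert to metric: weight = 171 ÷ 2.2 = 77.7273 kg; height = 69 × 2.54 = 175.26 cm.
Mifflin-St Jeor (male): BMR = 10(77.7273) + 6.25(175.26) − 5(26) + 5 = 777.2727 + 1095.375 − 130 + 5 = 1747.6477 kcal/day.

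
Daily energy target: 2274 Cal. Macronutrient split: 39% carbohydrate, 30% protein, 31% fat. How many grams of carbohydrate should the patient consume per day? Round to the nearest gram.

Carbohydrate energy = 39% × 2274 = 886.86 kcal.
At 4 kcal/g: 886.86 ÷ 4 = 221.715 g.

222 g/day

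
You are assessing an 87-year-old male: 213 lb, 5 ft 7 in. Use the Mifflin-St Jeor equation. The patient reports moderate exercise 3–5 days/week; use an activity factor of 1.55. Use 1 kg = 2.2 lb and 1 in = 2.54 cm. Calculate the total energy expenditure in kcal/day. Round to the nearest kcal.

Convert to metric: weight = 213 ÷ 2.2 = 96.8182 kg; height = (5×12 + 7) × 2.54 = 67 × 2.54 = 170.18 cm.
Mifflin-St Jeor (male): BMR = 10(96.8182) + 6.25(170.18) − 5(87) + 5 = 968.1818 + 1063.625 − 435 + 5 = 1601.8068 kcal/day.
TEE = BMR × activity factor = 1601.8068 × 1.55 = 2482.8006 kcal/day.

2483 kcal/day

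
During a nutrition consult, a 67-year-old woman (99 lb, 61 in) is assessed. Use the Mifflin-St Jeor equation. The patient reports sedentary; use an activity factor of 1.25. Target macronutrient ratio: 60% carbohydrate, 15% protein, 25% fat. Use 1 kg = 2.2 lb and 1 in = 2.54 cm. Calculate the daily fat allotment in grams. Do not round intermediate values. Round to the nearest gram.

Convert to metric: weight = 99 ÷ 2.2 = 45 kg; height = 61 × 2.54 = 154.94 cm.
Mifflin-St Jeor (female): BMR = 10(45) + 6.25(154.94) − 5(67) − 161 = 450 + 968.375 − 335 − 161 = 922.375 kcal/day.
TEE = 922.375 × 1.25 = 1152.9688 kcal/day.
Fat energy = 25% × 1152.9688 = 288.2422 kcal.
Fat = 288.2422 ÷ 9 kcal/g = 32.0269 g.

32 g/day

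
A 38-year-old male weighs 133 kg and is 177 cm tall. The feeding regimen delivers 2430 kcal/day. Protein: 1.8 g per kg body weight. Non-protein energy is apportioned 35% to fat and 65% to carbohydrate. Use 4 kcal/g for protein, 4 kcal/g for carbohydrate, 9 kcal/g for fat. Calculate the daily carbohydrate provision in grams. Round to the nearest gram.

Protein = 1.8 × 133 = 239.4 g → 239.4 × 4 = 957.6 kcal.
Non-protein calories = 2430 − 957.6 = 1472.4 kcal.
Fat: 35% × 1472.4 = 515.34 kcal; carbohydrate: 957.06 kcal.
Carbohydrate: 957.06 kcal ÷ 4 kcal/g = 239.265 g.

239 g/day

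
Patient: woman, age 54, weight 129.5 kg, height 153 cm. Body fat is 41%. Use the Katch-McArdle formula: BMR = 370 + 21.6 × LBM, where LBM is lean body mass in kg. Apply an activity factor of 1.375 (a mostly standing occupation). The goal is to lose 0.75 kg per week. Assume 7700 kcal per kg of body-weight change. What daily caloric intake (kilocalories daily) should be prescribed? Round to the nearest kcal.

LBM = 129.5 × (1 − 0.41) = 76.405 kg. Katch-McArdle: BMR = 370 + 21.6 × 76.405 = 2020.348 kcal/day.
TEE = 2020.348 × 1.375 = 2777.9785 kcal/day.
Required daily deficit = 0.75 × 7700 ÷ 7 = 825 kcal/day.
Target intake = 2777.9785 − 825 = 1952.9785 kcal/day.

1953 kilocalories daily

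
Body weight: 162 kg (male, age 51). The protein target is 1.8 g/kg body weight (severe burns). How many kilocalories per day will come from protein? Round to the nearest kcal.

1166 kcal/day

Protein = 1.8 g/kg × 162 kg = 291.6 g/day.
Protein energy = 291.6 g × 4 kcal/g = 1166.4 kcal/day.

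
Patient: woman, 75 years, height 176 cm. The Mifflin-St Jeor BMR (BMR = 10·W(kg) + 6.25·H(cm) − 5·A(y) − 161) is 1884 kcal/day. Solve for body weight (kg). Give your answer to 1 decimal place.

132.0 kg

1884 = 10·W + 6.25(176) − 5(75) − 161
10·W = 1884 − 564 = 1320, so W = 132 kg.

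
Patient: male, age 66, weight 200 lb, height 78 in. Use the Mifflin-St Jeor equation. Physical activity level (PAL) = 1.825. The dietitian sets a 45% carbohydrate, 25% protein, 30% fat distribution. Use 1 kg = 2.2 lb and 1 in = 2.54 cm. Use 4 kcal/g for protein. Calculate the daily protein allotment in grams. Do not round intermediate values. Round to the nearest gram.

Convert to metric: weight = 200 ÷ 2.2 = 90.9091 kg; height = 78 × 2.54 = 198.12 cm.
Mifflin-St Jeor (male): BMR = 10(90.9091) + 6.25(198.12) − 5(66) + 5 = 909.0909 + 1238.25 − 330 + 5 = 1822.3409 kcal/day.
TEE = 1822.3409 × 1.825 = 3325.7722 kcal/day.
Protein energy = 25% × 3325.7722 = 831.443 kcal.
Protein = 831.443 ÷ 4 kcal/g = 207.8608 g.

208 g/day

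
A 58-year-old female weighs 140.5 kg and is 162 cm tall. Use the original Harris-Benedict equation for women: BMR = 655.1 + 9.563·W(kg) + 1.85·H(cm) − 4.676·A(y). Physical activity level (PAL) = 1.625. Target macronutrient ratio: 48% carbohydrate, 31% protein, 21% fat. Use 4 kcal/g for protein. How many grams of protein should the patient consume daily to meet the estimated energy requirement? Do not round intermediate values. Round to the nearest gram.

Harris-Benedict: BMR = 655.1 + 9.563(140.5) + 1.85(162) − 4.676(58) = 2027.1935 kcal/day.
TEE = 2027.1935 × 1.625 = 3294.1894 kcal/day.
Protein energy = 31% × 3294.1894 = 1021.1987 kcal.
Protein = 1021.1987 ÷ 4 kcal/g = 255.2997 g.

255 g/day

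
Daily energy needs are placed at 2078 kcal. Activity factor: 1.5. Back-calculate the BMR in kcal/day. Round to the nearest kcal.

1385 kcal/day

BMR = TEE ÷ activity factor = 2078 ÷ 1.5 = 1385.3333 kcal/day.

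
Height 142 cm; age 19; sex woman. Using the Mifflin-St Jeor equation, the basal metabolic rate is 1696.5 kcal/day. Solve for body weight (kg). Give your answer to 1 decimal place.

106.5 kg

1696.5 = 10·W + 6.25(142) − 5(19) − 161
10·W = 1696.5 − 631.5 = 1065, so W = 106.5 kg.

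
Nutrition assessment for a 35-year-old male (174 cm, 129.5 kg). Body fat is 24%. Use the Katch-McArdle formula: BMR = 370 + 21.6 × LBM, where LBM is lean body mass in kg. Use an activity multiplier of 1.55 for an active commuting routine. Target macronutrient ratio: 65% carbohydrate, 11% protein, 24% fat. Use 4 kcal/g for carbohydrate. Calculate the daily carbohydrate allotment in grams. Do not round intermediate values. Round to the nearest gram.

LBM = 129.5 × (1 − 0.24) = 98.42 kg. Katch-McArdle: BMR = 370 + 21.6 × 98.42 = 2495.872 kcal/day.
TEE = 2495.872 × 1.55 = 3868.6016 kcal/day.
Carbohydrate energy = 65% × 3868.6016 = 2514.591 kcal.
Carbohydrate = 2514.591 ÷ 4 kcal/g = 628.6478 g.

629 g/day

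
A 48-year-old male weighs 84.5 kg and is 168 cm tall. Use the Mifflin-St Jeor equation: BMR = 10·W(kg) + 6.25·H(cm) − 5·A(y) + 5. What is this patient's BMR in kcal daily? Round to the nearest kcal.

Mifflin-St Jeor (male): BMR = 10(84.5) + 6.25(168) − 5(48) + 5 = 845 + 1050 − 240 + 5 = 1660 kcal/day.

1660 kcal daily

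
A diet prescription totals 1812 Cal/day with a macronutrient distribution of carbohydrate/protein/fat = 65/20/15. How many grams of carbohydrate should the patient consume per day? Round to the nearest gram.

294 g/day

Carbohydrate energy = 65% × 1812 = 1177.8 kcal.
At 4 kcal/g: 1177.8 ÷ 4 = 294.45 g.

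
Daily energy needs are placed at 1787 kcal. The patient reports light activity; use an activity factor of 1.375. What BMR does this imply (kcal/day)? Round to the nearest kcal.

BMR = TEE ÷ activity factor = 1787 ÷ 1.375 = 1299.6364 kcal/day.

1300 kcal/day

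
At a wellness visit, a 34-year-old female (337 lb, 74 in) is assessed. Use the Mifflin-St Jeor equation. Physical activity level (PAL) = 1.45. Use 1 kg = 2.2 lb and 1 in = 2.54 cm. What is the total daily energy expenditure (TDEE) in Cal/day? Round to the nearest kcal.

Convert to metric: weight = 337 ÷ 2.2 = 153.1818 kg; height = 74 × 2.54 = 187.96 cm.
Mifflin-St Jeor (female): BMR = 10(153.1818) + 6.25(187.96) − 5(34) − 161 = 1531.8182 + 1174.75 − 170 − 161 = 2375.5682 kcal/day.
TEE = BMR × activity factor = 2375.5682 × 1.45 = 3444.5739 kcal/day.

3445 Cal/day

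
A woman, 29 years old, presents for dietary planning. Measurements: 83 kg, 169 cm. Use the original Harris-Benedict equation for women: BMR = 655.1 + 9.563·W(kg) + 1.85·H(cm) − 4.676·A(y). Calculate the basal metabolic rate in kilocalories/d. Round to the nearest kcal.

Harris-Benedict: BMR = 655.1 + 9.563(83) + 1.85(169) − 4.676(29) = 1625.875 kcal/day.

1626 kilocalories/d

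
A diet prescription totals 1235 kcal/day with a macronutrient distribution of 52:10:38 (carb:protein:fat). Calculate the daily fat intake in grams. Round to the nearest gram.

52 g/day

Fat energy = 38% × 1235 = 469.3 kcal.
At 9 kcal/g: 469.3 ÷ 9 = 52.1444 g.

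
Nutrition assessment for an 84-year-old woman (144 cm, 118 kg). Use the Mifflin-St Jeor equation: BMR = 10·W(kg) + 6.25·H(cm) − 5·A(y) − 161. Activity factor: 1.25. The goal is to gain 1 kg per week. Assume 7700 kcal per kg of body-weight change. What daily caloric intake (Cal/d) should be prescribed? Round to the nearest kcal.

Mifflin-St Jeor (female): BMR = 10(118) + 6.25(144) − 5(84) − 161 = 1180 + 900 − 420 − 161 = 1499 kcal/day.
TEE = 1499 × 1.25 = 1873.75 kcal/day.
Required daily surplus = 1 × 7700 ÷ 7 = 1100 kcal/day.
Target intake = 1873.75 + 1100 = 2973.75 kcal/day.

2974 Cal/d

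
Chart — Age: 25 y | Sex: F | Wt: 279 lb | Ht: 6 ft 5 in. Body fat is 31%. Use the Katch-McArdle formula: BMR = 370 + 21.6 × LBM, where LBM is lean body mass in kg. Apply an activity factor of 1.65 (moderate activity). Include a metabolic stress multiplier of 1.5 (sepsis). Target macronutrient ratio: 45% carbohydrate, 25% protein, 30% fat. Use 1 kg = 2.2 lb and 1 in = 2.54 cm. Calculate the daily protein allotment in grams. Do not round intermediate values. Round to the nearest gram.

350 g/day

Convert to metric: weight = 279 ÷ 2.2 = 126.8182 kg; height = (6×12 + 5) × 2.54 = 77 × 2.54 = 195.58 cm.
LBM = 126.8182 × (1 − 0.31) = 87.5045 kg. Katch-McArdle: BMR = 370 + 21.6 × 87.5045 = 2260.0982 kcal/day.
TEE = 2260.0982 × 1.65 = 3729.162 kcal/day.
With stress factor 1.5: 3729.162 × 1.5 = 5593.743 kcal/day.
Protein energy = 25% × 5593.743 = 1398.4358 kcal.
Protein = 1398.4358 ÷ 4 kcal/g = 349.6089 g.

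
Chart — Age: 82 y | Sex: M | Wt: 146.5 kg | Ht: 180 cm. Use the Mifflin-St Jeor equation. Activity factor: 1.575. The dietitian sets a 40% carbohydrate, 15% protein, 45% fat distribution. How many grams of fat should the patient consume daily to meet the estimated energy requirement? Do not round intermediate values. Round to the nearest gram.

Mifflin-St Jeor (male): BMR = 10(146.5) + 6.25(180) − 5(82) + 5 = 1465 + 1125 − 410 + 5 = 2185 kcal/day.
TEE = 2185 × 1.575 = 3441.375 kcal/day.
Fat energy = 45% × 3441.375 = 1548.6188 kcal.
Fat = 1548.6188 ÷ 9 kcal/g = 172.0688 g.

172 g/day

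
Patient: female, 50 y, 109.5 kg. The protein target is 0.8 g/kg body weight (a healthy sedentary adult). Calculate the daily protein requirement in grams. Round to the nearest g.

Protein = 0.8 g/kg × 109.5 kg = 87.6 g/day.

88 g/day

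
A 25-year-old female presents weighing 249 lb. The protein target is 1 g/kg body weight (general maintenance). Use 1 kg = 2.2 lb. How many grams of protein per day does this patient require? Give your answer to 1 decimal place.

Weight in kg = 249 ÷ 2.2 = 113.1818 kg.
Protein = 1 g/kg × 113.1818 kg = 113.1818 g/day.

113.2 g/day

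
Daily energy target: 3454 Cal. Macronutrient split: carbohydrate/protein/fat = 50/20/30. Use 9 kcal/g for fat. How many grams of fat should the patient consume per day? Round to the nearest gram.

115 g/day

Fat energy = 30% × 3454 = 1036.2 kcal.
At 9 kcal/g: 1036.2 ÷ 9 = 115.1333 g.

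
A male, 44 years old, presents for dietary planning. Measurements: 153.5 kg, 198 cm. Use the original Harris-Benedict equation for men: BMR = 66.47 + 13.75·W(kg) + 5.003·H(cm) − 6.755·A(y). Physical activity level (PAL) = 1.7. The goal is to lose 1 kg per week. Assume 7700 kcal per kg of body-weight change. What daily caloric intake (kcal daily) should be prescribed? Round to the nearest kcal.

3780 kcal daily

Harris-Benedict: BMR = 66.47 + 13.75(153.5) + 5.003(198) − 6.755(44) = 2870.469 kcal/day.
TEE = 2870.469 × 1.7 = 4879.7973 kcal/day.
Required daily deficit = 1 × 7700 ÷ 7 = 1100 kcal/day.
Target intake = 4879.7973 − 1100 = 3779.7973 kcal/day.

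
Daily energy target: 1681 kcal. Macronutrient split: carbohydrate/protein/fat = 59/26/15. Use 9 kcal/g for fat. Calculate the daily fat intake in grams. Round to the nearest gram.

Fat energy = 15% × 1681 = 252.15 kcal.
At 9 kcal/g: 252.15 ÷ 9 = 28.0167 g.

28 g/day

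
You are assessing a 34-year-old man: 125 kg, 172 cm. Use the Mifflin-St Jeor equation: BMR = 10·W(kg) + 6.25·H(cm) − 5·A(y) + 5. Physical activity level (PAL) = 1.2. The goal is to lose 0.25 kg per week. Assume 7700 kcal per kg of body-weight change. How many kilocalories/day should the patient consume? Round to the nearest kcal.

Mifflin-St Jeor (male): BMR = 10(125) + 6.25(172) − 5(34) + 5 = 1250 + 1075 − 170 + 5 = 2160 kcal/day.
TEE = 2160 × 1.2 = 2592 kcal/day.
Required daily deficit = 0.25 × 7700 ÷ 7 = 275 kcal/day.
Target intake = 2592 − 275 = 2317 kcal/day.

2317 kilocalories/day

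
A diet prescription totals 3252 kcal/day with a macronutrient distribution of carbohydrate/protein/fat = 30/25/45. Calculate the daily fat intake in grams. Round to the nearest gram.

163 g/day

Fat energy = 45% × 3252 = 1463.4 kcal.
At 9 kcal/g: 1463.4 ÷ 9 = 162.6 g.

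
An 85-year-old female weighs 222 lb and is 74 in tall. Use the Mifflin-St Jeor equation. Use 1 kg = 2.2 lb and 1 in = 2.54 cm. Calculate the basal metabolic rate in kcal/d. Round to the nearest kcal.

Convert to metric: weight = 222 ÷ 2.2 = 100.9091 kg; height = 74 × 2.54 = 187.96 cm.
Mifflin-St Jeor (female): BMR = 10(100.9091) + 6.25(187.96) − 5(85) − 161 = 1009.0909 + 1174.75 − 425 − 161 = 1597.8409 kcal/day.

1598 kcal/d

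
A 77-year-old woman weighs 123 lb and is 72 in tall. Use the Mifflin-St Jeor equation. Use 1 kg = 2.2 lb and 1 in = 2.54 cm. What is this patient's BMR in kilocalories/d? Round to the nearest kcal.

1156 kilocalories/d

Convert to metric: weight = 123 ÷ 2.2 = 55.9091 kg; height = 72 × 2.54 = 182.88 cm.
Mifflin-St Jeor (female): BMR = 10(55.9091) + 6.25(182.88) − 5(77) − 161 = 559.0909 + 1143 − 385 − 161 = 1156.0909 kcal/day.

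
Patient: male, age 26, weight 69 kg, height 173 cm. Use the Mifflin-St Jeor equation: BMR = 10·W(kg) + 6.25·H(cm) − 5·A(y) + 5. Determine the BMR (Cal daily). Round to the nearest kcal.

1646 Cal daily

Mifflin-St Jeor (male): BMR = 10(69) + 6.25(173) − 5(26) + 5 = 690 + 1081.25 − 130 + 5 = 1646.25 kcal/day.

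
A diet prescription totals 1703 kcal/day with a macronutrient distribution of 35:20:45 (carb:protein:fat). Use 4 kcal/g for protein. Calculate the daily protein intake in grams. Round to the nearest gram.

Protein energy = 20% × 1703 = 340.6 kcal.
At 4 kcal/g: 340.6 ÷ 4 = 85.15 g.

85 g/day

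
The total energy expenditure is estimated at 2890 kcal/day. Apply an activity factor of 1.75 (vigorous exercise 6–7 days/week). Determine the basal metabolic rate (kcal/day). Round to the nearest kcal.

BMR = TEE ÷ activity factor = 2890 ÷ 1.75 = 1651.4286 kcal/day.

1651 kcal/day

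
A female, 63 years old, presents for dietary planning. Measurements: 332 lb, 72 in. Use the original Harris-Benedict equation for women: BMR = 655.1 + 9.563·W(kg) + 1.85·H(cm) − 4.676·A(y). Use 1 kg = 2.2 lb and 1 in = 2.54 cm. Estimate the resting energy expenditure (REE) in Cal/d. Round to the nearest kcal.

Convert to metric: weight = 332 ÷ 2.2 = 150.9091 kg; height = 72 × 2.54 = 182.88 cm.
Harris-Benedict: BMR = 655.1 + 9.563(150.9091) + 1.85(182.88) − 4.676(63) = 2141.9836 kcal/day.

2142 Cal/d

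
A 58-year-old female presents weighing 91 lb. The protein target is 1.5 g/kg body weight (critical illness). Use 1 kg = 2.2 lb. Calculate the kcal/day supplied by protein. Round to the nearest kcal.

248 kcal/day

Weight in kg = 91 ÷ 2.2 = 41.3636 kg.
Protein = 1.5 g/kg × 41.3636 kg = 62.0455 g/day.
Protein energy = 62.0455 g × 4 kcal/g = 248.1818 kcal/day.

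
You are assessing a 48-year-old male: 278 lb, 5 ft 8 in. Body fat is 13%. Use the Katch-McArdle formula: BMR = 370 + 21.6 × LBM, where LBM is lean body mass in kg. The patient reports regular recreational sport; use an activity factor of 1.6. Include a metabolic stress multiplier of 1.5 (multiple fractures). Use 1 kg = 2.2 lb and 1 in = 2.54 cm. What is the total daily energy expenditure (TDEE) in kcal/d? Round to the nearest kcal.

6587 kcal/d

Convert to metric: weight = 278 ÷ 2.2 = 126.3636 kg; height = (5×12 + 8) × 2.54 = 68 × 2.54 = 172.72 cm.
LBM = 126.3636 × (1 − 0.13) = 109.9364 kg. Katch-McArdle: BMR = 370 + 21.6 × 109.9364 = 2744.6255 kcal/day.
TEE = BMR × activity factor = 2744.6255 × 1.6 = 4391.4007 kcal/day.
Apply stress factor: 4391.4007 × 1.5 = 6587.1011 kcal/day.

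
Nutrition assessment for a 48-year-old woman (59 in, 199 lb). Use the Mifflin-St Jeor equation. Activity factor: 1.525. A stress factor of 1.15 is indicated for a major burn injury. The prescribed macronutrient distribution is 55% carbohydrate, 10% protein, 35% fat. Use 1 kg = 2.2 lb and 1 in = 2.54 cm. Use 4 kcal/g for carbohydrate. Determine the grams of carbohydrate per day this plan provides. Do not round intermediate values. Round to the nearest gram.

Convert to metric: weight = 199 ÷ 2.2 = 90.4545 kg; height = 59 × 2.54 = 149.86 cm.
Mifflin-St Jeor (female): BMR = 10(90.4545) + 6.25(149.86) − 5(48) − 161 = 904.5455 + 936.625 − 240 − 161 = 1440.1705 kcal/day.
TEE = 1440.1705 × 1.525 = 2196.2599 kcal/day.
With stress factor 1.15: 2196.2599 × 1.15 = 2525.6989 kcal/day.
Carbohydrate energy = 55% × 2525.6989 = 1389.1344 kcal.
Carbohydrate = 1389.1344 ÷ 4 kcal/g = 347.2836 g.

347 g/day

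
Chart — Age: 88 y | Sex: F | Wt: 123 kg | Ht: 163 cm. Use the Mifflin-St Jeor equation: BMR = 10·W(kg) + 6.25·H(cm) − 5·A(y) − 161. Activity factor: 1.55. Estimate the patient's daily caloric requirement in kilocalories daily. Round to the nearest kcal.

Mifflin-St Jeor (female): BMR = 10(123) + 6.25(163) − 5(88) − 161 = 1230 + 1018.75 − 440 − 161 = 1647.75 kcal/day.
TEE = BMR × activity factor = 1647.75 × 1.55 = 2554.0125 kcal/day.

2554 kilocalories daily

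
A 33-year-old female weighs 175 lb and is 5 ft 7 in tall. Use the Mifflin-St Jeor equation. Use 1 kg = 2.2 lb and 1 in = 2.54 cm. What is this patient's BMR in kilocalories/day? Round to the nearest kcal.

1533 kilocalories/day

Convert to metric: weight = 175 ÷ 2.2 = 79.5455 kg; height = (5×12 + 7) × 2.54 = 67 × 2.54 = 170.18 cm.
Mifflin-St Jeor (female): BMR = 10(79.5455) + 6.25(170.18) − 5(33) − 161 = 795.4545 + 1063.625 − 165 − 161 = 1533.0795 kcal/day.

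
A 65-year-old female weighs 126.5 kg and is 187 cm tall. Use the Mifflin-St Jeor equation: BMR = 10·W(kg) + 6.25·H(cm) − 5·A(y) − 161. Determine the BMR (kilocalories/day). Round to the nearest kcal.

Mifflin-St Jeor (female): BMR = 10(126.5) + 6.25(187) − 5(65) − 161 = 1265 + 1168.75 − 325 − 161 = 1947.75 kcal/day.

1948 kilocalories/day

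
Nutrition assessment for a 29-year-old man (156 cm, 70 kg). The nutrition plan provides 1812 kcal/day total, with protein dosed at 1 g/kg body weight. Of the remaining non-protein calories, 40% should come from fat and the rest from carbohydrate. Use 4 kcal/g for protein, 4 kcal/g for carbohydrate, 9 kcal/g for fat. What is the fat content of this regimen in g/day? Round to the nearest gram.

68 g/day

Protein = 1 × 70 = 70 g → 70 × 4 = 280 kcal.
Non-protein calories = 1812 − 280 = 1532 kcal.
Fat: 40% × 1532 = 612.8 kcal; carbohydrate: 919.2 kcal.
Fat: 612.8 kcal ÷ 9 kcal/g = 68.0889 g.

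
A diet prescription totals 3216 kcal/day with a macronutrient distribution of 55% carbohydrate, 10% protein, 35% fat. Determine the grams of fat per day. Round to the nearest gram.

125 g/day

Fat energy = 35% × 3216 = 1125.6 kcal.
At 9 kcal/g: 1125.6 ÷ 9 = 125.0667 g.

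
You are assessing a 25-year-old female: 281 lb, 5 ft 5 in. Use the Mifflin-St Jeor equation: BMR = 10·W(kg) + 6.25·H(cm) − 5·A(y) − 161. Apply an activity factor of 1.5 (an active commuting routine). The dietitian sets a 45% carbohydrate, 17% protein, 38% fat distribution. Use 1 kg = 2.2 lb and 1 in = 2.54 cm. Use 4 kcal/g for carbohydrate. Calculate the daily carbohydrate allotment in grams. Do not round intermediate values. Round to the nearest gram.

Convert to metric: weight = 281 ÷ 2.2 = 127.7273 kg; height = (5×12 + 5) × 2.54 = 65 × 2.54 = 165.1 cm.
Mifflin-St Jeor (female): BMR = 10(127.7273) + 6.25(165.1) − 5(25) − 161 = 1277.2727 + 1031.875 − 125 − 161 = 2023.1477 kcal/day.
TEE = 2023.1477 × 1.5 = 3034.7216 kcal/day.
Carbohydrate energy = 45% × 3034.7216 = 1365.6247 kcal.
Carbohydrate = 1365.6247 ÷ 4 kcal/g = 341.4062 g.

341 g/day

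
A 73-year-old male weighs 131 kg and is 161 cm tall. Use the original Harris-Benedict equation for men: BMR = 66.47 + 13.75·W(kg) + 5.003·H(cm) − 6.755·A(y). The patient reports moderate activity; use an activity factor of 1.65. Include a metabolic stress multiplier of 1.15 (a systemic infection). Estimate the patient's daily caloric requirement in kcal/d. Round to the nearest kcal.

Harris-Benedict: BMR = 66.47 + 13.75(131) + 5.003(161) − 6.755(73) = 2180.088 kcal/day.
TEE = BMR × activity factor = 2180.088 × 1.65 = 3597.1452 kcal/day.
Apply stress factor: 3597.1452 × 1.15 = 4136.717 kcal/day.

4137 kcal/d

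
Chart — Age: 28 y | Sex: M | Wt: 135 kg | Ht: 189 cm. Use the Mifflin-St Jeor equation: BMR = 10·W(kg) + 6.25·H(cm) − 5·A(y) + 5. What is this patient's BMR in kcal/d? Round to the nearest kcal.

Mifflin-St Jeor (male): BMR = 10(135) + 6.25(189) − 5(28) + 5 = 1350 + 1181.25 − 140 + 5 = 2396.25 kcal/day.

2396 kcal/d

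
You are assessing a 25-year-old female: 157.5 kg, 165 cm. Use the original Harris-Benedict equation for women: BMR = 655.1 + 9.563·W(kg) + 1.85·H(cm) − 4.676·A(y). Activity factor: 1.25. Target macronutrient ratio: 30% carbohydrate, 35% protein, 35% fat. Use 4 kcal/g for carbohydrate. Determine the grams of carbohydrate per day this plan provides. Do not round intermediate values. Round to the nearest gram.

Harris-Benedict: BMR = 655.1 + 9.563(157.5) + 1.85(165) − 4.676(25) = 2349.6225 kcal/day.
TEE = 2349.6225 × 1.25 = 2937.0281 kcal/day.
Carbohydrate energy = 30% × 2937.0281 = 881.1084 kcal.
Carbohydrate = 881.1084 ÷ 4 kcal/g = 220.2771 g.

220 g/day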